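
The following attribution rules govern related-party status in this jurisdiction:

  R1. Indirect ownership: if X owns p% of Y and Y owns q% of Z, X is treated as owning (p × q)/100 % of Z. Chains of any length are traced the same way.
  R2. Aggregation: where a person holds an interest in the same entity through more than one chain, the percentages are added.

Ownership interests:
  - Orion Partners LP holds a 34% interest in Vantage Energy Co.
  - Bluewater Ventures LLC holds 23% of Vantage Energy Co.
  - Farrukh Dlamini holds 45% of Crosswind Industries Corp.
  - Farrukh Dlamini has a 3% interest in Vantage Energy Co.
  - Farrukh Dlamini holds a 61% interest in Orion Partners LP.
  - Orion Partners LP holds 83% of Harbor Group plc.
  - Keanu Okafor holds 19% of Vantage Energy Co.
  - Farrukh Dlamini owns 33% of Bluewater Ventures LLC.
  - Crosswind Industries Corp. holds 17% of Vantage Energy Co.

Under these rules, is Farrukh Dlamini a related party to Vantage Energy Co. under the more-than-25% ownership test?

Chain via Orion Partners LP (R1): 61% × 34% = 20.74% of Vantage Energy Co.
Chain via Bluewater Ventures LLC (R1): 33% × 23% = 7.59% of Vantage Energy Co.
Chain via Crosswind Industries Corp. (R1): 45% × 17% = 7.65% of Vantage Energy Co.
Direct interest in Vantage Energy Co: 3%.
Aggregating (R2): 20.74% + 7.59% + 7.65% + 3% = 38.98%.
38.98% exceeds the 25% threshold, so Farrukh is a related party to Vantage Energy Co.

Yes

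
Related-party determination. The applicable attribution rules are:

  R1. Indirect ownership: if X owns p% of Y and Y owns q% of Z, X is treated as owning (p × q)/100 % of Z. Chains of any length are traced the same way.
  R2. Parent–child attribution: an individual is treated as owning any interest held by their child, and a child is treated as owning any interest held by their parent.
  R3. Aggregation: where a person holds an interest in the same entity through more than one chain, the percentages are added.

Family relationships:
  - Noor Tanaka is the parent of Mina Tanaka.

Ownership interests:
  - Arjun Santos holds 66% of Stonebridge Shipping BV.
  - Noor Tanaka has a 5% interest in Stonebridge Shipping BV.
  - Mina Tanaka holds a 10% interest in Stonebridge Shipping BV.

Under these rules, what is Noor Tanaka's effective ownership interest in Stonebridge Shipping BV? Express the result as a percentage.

15%

By parent–child attribution (R2), Noor Tanaka is treated as also owning Mina Tanaka's interest in Stonebridge Shipping BV, giving 5% + 10% = 15%.
Direct interest in Stonebridge Shipping BV: 15%.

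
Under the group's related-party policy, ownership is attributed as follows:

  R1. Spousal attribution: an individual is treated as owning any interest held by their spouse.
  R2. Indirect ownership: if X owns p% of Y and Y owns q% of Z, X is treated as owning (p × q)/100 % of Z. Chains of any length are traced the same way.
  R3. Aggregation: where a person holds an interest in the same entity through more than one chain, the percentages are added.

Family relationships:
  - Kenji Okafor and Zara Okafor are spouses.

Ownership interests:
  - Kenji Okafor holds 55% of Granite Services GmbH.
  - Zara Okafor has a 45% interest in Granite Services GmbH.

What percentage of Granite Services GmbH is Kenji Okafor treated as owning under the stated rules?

By spousal attribution (R1), Kenji Okafor is treated as also owning Zara Okafor's interest in Granite Services GmbH, giving 55% + 45% = 100%.
Direct interest in Granite Services GmbH: 100%.

100%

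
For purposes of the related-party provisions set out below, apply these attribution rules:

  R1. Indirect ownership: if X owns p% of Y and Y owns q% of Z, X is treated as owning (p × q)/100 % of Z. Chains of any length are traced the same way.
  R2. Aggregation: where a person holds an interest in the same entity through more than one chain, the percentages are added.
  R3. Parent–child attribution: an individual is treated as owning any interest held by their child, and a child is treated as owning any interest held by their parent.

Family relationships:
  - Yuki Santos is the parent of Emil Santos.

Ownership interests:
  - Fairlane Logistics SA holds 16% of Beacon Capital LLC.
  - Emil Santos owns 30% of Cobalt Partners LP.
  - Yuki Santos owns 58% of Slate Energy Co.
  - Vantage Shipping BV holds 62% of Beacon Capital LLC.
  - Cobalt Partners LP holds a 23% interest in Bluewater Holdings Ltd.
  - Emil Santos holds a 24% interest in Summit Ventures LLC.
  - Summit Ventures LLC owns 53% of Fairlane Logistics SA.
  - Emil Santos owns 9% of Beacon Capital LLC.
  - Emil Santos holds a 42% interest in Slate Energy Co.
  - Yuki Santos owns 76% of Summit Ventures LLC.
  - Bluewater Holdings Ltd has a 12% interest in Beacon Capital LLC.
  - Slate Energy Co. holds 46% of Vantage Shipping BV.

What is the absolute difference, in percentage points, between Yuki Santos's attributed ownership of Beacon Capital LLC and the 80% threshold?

By parent–child attribution (R3), Yuki Santos is treated as also owning Emil Santos's interest in Summit Ventures LLC, giving 76% + 24% = 100%.
By parent–child attribution (R3), Yuki Santos is treated as also owning Emil Santos's interest in Slate Energy Co, giving 58% + 42% = 100%.
By parent–child attribution (R3), Yuki Santos is treated as owning Emil Santos's 30% interest in Cobalt Partners LP.
By parent–child attribution (R3), Yuki Santos is treated as owning Emil Santos's 9% interest in Beacon Capital LLC.
Chain via Summit Ventures LLC → Fairlane Logistics SA (R1): 100% × 53% × 16% = 8.48% of Beacon Capital LLC.
Chain via Slate Energy Co. → Vantage Shipping BV (R1): 100% × 46% × 62% = 28.52% of Beacon Capital LLC.
Chain via Cobalt Partners LP → Bluewater Holdings Ltd (R1): 30% × 23% × 12% = 0.828% of Beacon Capital LLC.
Direct interest in Beacon Capital LLC: 9%.
Aggregating (R2): 8.48% + 28.52% + 0.828% + 9% = 46.828%.
46.828% falls short of the 80% threshold by 33.172 percentage points.

33.172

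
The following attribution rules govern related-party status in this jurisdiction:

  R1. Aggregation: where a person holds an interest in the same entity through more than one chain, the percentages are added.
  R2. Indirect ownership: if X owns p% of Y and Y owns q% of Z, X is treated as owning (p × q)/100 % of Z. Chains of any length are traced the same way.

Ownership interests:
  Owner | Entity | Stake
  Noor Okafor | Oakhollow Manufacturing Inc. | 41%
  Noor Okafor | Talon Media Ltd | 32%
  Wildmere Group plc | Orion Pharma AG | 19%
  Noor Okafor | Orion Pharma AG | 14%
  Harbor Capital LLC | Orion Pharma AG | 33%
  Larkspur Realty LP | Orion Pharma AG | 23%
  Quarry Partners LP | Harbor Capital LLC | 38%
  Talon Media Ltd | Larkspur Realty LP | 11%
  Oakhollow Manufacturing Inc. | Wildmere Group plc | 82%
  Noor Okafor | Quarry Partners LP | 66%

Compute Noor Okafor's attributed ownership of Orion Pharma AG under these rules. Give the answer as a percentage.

29.4738%

Chain via Quarry Partners LP → Harbor Capital LLC (R2): 66% × 38% × 33% = 8.2764% of Orion Pharma AG.
Chain via Talon Media Ltd → Larkspur Realty LP (R2): 32% × 11% × 23% = 0.8096% of Orion Pharma AG.
Chain via Oakhollow Manufacturing Inc. → Wildmere Group plc (R2): 41% × 82% × 19% = 6.3878% of Orion Pharma AG.
Direct interest in Orion Pharma AG: 14%.
Aggregating (R1): 8.2764% + 0.8096% + 6.3878% + 14% = 29.4738%.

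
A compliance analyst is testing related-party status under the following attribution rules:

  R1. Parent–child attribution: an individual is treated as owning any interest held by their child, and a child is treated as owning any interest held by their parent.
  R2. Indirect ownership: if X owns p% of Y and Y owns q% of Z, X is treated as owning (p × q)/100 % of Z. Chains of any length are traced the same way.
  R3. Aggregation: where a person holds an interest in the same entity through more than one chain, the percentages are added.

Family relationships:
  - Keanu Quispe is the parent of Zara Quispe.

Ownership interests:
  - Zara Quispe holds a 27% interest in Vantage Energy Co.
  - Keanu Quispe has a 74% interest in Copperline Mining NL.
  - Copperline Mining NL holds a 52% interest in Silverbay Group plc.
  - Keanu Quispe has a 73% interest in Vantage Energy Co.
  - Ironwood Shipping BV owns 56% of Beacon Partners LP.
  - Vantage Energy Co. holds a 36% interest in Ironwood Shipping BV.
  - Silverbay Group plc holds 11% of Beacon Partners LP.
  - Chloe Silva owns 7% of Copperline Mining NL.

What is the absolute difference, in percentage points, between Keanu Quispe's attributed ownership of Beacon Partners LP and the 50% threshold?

By parent–child attribution (R1), Keanu Quispe is treated as also owning Zara Quispe's interest in Vantage Energy Co, giving 73% + 27% = 100%.
Chain via Copperline Mining NL → Silverbay Group plc (R2): 74% × 52% × 11% = 4.2328% of Beacon Partners LP.
Chain via Vantage Energy Co. → Ironwood Shipping BV (R2): 100% × 36% × 56% = 20.16% of Beacon Partners LP.
Aggregating (R3): 4.2328% + 20.16% = 24.3928%.
24.3928% falls short of the 50% threshold by 25.6072 percentage points.

25.6072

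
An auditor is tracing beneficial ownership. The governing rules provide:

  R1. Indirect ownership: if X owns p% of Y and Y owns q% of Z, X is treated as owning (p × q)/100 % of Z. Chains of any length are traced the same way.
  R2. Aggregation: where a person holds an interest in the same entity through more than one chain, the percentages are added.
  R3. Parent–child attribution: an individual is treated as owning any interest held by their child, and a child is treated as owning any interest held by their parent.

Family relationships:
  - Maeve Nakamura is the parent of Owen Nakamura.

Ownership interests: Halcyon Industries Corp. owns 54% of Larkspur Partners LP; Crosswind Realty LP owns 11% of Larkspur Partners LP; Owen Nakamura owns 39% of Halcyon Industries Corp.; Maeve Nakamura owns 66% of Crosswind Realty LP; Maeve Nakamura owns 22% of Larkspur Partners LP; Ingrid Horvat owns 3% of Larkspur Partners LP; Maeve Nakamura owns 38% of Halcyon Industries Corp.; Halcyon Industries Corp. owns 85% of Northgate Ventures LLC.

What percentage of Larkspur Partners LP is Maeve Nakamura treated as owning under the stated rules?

70.84%

By parent–child attribution (R3), Maeve Nakamura is treated as also owning Owen Nakamura's interest in Halcyon Industries Corp, giving 38% + 39% = 77%.
Chain via Halcyon Industries Corp. (R1): 77% × 54% = 41.58% of Larkspur Partners LP.
Chain via Crosswind Realty LP (R1): 66% × 11% = 7.26% of Larkspur Partners LP.
Direct interest in Larkspur Partners LP: 22%.
Aggregating (R2): 41.58% + 7.26% + 22% = 70.84%.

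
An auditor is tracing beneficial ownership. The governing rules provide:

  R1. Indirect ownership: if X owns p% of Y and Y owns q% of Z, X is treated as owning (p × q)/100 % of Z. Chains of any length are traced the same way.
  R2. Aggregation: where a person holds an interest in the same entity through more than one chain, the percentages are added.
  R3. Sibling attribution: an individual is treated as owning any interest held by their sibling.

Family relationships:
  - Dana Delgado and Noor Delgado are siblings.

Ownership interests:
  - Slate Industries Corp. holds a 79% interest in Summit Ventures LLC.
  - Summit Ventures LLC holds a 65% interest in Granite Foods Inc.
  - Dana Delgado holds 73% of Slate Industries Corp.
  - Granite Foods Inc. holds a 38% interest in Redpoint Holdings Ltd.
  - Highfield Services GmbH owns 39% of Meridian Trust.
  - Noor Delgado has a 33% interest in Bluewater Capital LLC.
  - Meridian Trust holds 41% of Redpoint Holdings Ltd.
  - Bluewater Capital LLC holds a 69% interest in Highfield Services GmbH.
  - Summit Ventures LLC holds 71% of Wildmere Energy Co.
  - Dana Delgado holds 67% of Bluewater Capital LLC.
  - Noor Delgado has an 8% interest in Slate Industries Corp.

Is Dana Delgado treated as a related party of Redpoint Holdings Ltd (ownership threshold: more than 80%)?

No

By sibling attribution (R3), Dana Delgado is treated as also owning Noor Delgado's interest in Bluewater Capital LLC, giving 67% + 33% = 100%.
By sibling attribution (R3), Dana Delgado is treated as also owning Noor Delgado's interest in Slate Industries Corp, giving 73% + 8% = 81%.
Chain via Bluewater Capital LLC → Highfield Services GmbH → Meridian Trust (R1): 100% × 69% × 39% × 41% = 11.0331% of Redpoint Holdings Ltd.
Chain via Slate Industries Corp. → Summit Ventures LLC → Granite Foods Inc. (R1): 81% × 79% × 65% × 38% = 15.80553% of Redpoint Holdings Ltd.
Aggregating (R2): 11.0331% + 15.80553% = 26.83863%.
26.83863% does not exceed the 80% threshold, so Dana is not a related party to Redpoint Holdings Ltd.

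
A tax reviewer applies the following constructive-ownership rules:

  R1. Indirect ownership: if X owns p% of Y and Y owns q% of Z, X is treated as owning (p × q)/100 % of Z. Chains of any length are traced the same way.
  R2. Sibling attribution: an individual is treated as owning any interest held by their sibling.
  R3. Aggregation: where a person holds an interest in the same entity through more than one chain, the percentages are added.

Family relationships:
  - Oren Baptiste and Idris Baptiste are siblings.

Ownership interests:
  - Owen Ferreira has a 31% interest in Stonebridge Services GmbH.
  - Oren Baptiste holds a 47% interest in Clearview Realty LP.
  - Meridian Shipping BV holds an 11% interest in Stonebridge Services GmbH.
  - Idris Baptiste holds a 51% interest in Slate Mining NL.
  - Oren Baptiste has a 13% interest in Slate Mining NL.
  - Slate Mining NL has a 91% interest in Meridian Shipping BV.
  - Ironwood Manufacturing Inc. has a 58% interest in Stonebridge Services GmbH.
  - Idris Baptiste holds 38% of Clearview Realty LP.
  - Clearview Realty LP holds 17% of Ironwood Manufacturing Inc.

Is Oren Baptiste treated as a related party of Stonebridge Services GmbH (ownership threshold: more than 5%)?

Yes

By sibling attribution (R2), Oren Baptiste is treated as also owning Idris Baptiste's interest in Clearview Realty LP, giving 47% + 38% = 85%.
By sibling attribution (R2), Oren Baptiste is treated as also owning Idris Baptiste's interest in Slate Mining NL, giving 13% + 51% = 64%.
Chain via Clearview Realty LP → Ironwood Manufacturing Inc. (R1): 85% × 17% × 58% = 8.381% of Stonebridge Services GmbH.
Chain via Slate Mining NL → Meridian Shipping BV (R1): 64% × 91% × 11% = 6.4064% of Stonebridge Services GmbH.
Aggregating (R3): 8.381% + 6.4064% = 14.7874%.
14.7874% exceeds the 5% threshold, so Oren is a related party to Stonebridge Services GmbH.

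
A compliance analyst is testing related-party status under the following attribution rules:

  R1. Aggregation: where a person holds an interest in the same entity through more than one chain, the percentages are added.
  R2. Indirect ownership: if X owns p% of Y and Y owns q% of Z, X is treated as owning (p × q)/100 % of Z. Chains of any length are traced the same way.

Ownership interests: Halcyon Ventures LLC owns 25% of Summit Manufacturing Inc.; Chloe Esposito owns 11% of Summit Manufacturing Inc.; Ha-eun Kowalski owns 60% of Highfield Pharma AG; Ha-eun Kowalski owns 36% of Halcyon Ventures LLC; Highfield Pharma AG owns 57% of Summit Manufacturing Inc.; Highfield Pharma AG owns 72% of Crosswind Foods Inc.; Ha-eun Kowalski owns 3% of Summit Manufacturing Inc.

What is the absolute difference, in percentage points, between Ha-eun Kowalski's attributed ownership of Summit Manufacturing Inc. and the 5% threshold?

Chain via Highfield Pharma AG (R2): 60% × 57% = 34.2% of Summit Manufacturing Inc.
Chain via Halcyon Ventures LLC (R2): 36% × 25% = 9% of Summit Manufacturing Inc.
Direct interest in Summit Manufacturing Inc: 3%.
Aggregating (R1): 34.2% + 9% + 3% = 46.2%.
46.2% exceeds the 5% threshold by 41.2 percentage points.

41.2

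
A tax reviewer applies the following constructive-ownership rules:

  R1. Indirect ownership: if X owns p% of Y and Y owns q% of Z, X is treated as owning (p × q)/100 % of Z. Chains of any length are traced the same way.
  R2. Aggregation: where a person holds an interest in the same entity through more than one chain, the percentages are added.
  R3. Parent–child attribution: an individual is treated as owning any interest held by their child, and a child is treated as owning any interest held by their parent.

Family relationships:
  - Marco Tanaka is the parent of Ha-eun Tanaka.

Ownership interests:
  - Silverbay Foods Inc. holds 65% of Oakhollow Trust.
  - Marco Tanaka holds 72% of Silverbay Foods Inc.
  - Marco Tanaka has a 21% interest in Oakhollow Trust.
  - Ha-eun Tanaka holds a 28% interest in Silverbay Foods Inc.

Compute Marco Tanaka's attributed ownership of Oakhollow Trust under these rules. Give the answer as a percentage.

86%

By parent–child attribution (R3), Marco Tanaka is treated as also owning Ha-eun Tanaka's interest in Silverbay Foods Inc, giving 72% + 28% = 100%.
Chain via Silverbay Foods Inc. (R1): 100% × 65% = 65% of Oakhollow Trust.
Direct interest in Oakhollow Trust: 21%.
Aggregating (R2): 65% + 21% = 86%.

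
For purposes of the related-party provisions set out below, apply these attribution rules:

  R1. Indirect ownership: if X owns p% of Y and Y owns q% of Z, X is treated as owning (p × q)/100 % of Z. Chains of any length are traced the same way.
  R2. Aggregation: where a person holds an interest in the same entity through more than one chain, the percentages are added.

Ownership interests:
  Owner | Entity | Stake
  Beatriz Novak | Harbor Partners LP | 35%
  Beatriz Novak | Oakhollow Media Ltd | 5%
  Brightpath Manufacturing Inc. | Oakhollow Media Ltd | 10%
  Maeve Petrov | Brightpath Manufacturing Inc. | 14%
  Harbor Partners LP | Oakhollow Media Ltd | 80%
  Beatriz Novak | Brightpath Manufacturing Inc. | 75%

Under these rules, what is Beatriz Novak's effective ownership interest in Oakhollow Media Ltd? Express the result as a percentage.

Chain via Brightpath Manufacturing Inc. (R1): 75% × 10% = 7.5% of Oakhollow Media Ltd.
Chain via Harbor Partners LP (R1): 35% × 80% = 28% of Oakhollow Media Ltd.
Direct interest in Oakhollow Media Ltd: 5%.
Aggregating (R2): 7.5% + 28% + 5% = 40.5%.

40.5%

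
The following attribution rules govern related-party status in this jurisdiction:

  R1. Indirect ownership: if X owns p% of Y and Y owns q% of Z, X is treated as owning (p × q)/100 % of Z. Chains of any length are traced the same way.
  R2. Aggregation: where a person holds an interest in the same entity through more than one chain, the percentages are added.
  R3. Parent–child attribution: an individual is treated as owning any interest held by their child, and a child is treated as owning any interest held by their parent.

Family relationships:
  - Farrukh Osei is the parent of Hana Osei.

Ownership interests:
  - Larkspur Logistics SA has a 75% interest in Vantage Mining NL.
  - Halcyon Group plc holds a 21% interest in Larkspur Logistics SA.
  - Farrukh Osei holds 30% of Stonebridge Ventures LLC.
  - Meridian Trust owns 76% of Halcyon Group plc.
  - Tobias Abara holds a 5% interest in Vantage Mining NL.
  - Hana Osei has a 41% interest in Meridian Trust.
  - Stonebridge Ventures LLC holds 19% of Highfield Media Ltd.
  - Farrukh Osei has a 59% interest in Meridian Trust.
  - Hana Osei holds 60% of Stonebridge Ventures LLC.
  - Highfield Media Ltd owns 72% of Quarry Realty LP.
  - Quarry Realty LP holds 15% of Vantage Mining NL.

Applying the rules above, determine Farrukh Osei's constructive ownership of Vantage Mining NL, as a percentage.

By parent–child attribution (R3), Farrukh Osei is treated as also owning Hana Osei's interest in Meridian Trust, giving 59% + 41% = 100%.
By parent–child attribution (R3), Farrukh Osei is treated as also owning Hana Osei's interest in Stonebridge Ventures LLC, giving 30% + 60% = 90%.
Chain via Meridian Trust → Halcyon Group plc → Larkspur Logistics SA (R1): 100% × 76% × 21% × 75% = 11.97% of Vantage Mining NL.
Chain via Stonebridge Ventures LLC → Highfield Media Ltd → Quarry Realty LP (R1): 90% × 19% × 72% × 15% = 1.8468% of Vantage Mining NL.
Aggregating (R2): 11.97% + 1.8468% = 13.8168%.

13.8168%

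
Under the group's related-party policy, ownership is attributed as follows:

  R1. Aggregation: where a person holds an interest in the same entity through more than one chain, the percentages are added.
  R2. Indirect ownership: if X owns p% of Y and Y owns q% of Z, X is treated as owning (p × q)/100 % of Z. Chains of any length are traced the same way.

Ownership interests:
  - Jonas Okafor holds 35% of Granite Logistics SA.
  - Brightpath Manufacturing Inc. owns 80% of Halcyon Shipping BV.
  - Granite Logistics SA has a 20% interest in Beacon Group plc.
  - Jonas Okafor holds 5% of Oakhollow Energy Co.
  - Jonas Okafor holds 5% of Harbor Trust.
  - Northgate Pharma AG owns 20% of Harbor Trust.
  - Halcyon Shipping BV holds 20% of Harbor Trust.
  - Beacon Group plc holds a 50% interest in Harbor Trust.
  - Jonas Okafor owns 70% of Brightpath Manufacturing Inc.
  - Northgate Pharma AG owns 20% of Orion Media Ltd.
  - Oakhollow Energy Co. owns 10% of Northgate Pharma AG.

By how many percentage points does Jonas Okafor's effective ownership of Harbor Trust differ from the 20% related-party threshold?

Chain via Granite Logistics SA → Beacon Group plc (R2): 35% × 20% × 50% = 3.5% of Harbor Trust.
Chain via Oakhollow Energy Co. → Northgate Pharma AG (R2): 5% × 10% × 20% = 0.1% of Harbor Trust.
Chain via Brightpath Manufacturing Inc. → Halcyon Shipping BV (R2): 70% × 80% × 20% = 11.2% of Harbor Trust.
Direct interest in Harbor Trust: 5%.
Aggregating (R1): 3.5% + 0.1% + 11.2% + 5% = 19.8%.
19.8% falls short of the 20% threshold by 0.2 percentage points.

0.2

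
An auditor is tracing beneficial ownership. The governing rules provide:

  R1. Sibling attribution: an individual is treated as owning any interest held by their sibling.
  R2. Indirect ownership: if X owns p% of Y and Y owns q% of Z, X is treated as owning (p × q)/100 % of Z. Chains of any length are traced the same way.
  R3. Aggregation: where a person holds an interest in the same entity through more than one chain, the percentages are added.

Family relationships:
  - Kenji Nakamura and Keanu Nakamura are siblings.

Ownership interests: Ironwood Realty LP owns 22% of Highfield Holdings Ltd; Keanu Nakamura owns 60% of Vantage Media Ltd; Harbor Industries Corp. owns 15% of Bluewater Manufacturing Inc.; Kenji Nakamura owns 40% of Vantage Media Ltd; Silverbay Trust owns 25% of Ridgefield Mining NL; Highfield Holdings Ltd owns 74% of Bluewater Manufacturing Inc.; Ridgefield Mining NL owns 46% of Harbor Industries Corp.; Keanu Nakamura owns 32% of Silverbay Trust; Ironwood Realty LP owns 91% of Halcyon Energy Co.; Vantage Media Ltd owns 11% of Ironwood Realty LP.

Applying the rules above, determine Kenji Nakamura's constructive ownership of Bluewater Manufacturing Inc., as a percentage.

2.3428%

By sibling attribution (R1), Kenji Nakamura is treated as also owning Keanu Nakamura's interest in Vantage Media Ltd, giving 40% + 60% = 100%.
By sibling attribution (R1), Kenji Nakamura is treated as owning Keanu Nakamura's 32% interest in Silverbay Trust.
Chain via Vantage Media Ltd → Ironwood Realty LP → Highfield Holdings Ltd (R2): 100% × 11% × 22% × 74% = 1.7908% of Bluewater Manufacturing Inc.
Chain via Silverbay Trust → Ridgefield Mining NL → Harbor Industries Corp. (R2): 32% × 25% × 46% × 15% = 0.552% of Bluewater Manufacturing Inc.
Aggregating (R3): 1.7908% + 0.552% = 2.3428%.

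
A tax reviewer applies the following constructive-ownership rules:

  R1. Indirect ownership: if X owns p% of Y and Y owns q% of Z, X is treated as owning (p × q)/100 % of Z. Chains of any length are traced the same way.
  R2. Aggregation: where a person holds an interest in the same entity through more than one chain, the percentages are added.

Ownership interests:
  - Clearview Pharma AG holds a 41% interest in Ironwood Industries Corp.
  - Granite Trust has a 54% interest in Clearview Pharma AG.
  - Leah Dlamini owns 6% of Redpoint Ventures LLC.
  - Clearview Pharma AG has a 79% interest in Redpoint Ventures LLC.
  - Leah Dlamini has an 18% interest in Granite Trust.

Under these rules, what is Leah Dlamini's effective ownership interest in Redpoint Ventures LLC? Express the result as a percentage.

Chain via Granite Trust → Clearview Pharma AG (R1): 18% × 54% × 79% = 7.6788% of Redpoint Ventures LLC.
Direct interest in Redpoint Ventures LLC: 6%.
Aggregating (R2): 7.6788% + 6% = 13.6788%.

13.6788%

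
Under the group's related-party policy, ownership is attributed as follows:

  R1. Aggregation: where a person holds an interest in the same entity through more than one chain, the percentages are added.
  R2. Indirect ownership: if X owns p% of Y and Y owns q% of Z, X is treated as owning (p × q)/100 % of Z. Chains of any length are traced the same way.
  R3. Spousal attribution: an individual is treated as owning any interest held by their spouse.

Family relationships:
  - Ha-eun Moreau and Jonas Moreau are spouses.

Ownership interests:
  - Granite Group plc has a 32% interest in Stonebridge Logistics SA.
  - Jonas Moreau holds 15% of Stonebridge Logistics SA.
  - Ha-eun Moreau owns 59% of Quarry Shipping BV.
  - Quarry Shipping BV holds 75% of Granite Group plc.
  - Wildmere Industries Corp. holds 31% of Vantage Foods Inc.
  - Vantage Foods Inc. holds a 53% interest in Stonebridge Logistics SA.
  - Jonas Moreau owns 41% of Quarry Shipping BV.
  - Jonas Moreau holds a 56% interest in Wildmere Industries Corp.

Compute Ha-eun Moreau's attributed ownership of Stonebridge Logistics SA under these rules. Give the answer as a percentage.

48.2008%

By spousal attribution (R3), Ha-eun Moreau is treated as also owning Jonas Moreau's interest in Quarry Shipping BV, giving 59% + 41% = 100%.
By spousal attribution (R3), Ha-eun Moreau is treated as owning Jonas Moreau's 56% interest in Wildmere Industries Corp.
By spousal attribution (R3), Ha-eun Moreau is treated as owning Jonas Moreau's 15% interest in Stonebridge Logistics SA.
Chain via Quarry Shipping BV → Granite Group plc (R2): 100% × 75% × 32% = 24% of Stonebridge Logistics SA.
Chain via Wildmere Industries Corp. → Vantage Foods Inc. (R2): 56% × 31% × 53% = 9.2008% of Stonebridge Logistics SA.
Direct interest in Stonebridge Logistics SA: 15%.
Aggregating (R1): 24% + 9.2008% + 15% = 48.2008%.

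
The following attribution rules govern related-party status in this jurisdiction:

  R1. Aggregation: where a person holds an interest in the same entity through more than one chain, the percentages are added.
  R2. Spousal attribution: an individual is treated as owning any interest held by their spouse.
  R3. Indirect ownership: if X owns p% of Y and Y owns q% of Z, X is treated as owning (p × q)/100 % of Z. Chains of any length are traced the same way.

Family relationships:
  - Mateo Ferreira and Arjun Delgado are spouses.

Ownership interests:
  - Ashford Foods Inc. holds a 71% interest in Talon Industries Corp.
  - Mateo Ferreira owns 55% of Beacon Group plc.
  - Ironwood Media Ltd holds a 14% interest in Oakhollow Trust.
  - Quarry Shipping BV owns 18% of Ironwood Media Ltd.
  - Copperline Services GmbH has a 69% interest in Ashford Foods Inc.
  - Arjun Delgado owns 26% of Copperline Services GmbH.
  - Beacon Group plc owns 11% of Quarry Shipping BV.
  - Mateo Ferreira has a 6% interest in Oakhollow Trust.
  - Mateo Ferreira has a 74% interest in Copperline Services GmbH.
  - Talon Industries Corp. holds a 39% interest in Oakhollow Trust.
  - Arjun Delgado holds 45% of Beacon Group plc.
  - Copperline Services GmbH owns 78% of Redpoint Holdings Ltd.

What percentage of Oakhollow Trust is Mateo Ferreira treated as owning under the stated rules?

25.3833%

By spousal attribution (R2), Mateo Ferreira is treated as also owning Arjun Delgado's interest in Copperline Services GmbH, giving 74% + 26% = 100%.
By spousal attribution (R2), Mateo Ferreira is treated as also owning Arjun Delgado's interest in Beacon Group plc, giving 55% + 45% = 100%.
Chain via Copperline Services GmbH → Ashford Foods Inc. → Talon Industries Corp. (R3): 100% × 69% × 71% × 39% = 19.1061% of Oakhollow Trust.
Chain via Beacon Group plc → Quarry Shipping BV → Ironwood Media Ltd (R3): 100% × 11% × 18% × 14% = 0.2772% of Oakhollow Trust.
Direct interest in Oakhollow Trust: 6%.
Aggregating (R1): 19.1061% + 0.2772% + 6% = 25.3833%.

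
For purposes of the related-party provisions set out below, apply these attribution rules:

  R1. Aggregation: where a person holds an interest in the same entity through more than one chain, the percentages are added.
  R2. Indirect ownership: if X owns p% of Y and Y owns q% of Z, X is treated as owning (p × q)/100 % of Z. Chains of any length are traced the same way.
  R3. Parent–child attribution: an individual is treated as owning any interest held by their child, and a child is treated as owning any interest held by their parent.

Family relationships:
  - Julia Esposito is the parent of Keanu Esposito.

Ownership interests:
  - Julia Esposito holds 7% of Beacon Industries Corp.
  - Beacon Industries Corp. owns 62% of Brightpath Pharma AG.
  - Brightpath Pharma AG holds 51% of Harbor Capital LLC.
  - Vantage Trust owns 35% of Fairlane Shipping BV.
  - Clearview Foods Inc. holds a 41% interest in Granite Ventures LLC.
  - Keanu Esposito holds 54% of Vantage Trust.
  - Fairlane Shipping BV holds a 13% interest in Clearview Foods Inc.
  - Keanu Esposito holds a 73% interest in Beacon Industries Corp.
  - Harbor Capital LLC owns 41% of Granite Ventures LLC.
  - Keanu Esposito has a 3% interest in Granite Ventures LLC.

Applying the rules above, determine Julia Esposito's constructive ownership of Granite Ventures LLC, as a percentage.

14.37873%

By parent–child attribution (R3), Julia Esposito is treated as also owning Keanu Esposito's interest in Beacon Industries Corp, giving 7% + 73% = 80%.
By parent–child attribution (R3), Julia Esposito is treated as owning Keanu Esposito's 54% interest in Vantage Trust.
By parent–child attribution (R3), Julia Esposito is treated as owning Keanu Esposito's 3% interest in Granite Ventures LLC.
Chain via Beacon Industries Corp. → Brightpath Pharma AG → Harbor Capital LLC (R2): 80% × 62% × 51% × 41% = 10.37136% of Granite Ventures LLC.
Chain via Vantage Trust → Fairlane Shipping BV → Clearview Foods Inc. (R2): 54% × 35% × 13% × 41% = 1.00737% of Granite Ventures LLC.
Direct interest in Granite Ventures LLC: 3%.
Aggregating (R1): 10.37136% + 1.00737% + 3% = 14.37873%.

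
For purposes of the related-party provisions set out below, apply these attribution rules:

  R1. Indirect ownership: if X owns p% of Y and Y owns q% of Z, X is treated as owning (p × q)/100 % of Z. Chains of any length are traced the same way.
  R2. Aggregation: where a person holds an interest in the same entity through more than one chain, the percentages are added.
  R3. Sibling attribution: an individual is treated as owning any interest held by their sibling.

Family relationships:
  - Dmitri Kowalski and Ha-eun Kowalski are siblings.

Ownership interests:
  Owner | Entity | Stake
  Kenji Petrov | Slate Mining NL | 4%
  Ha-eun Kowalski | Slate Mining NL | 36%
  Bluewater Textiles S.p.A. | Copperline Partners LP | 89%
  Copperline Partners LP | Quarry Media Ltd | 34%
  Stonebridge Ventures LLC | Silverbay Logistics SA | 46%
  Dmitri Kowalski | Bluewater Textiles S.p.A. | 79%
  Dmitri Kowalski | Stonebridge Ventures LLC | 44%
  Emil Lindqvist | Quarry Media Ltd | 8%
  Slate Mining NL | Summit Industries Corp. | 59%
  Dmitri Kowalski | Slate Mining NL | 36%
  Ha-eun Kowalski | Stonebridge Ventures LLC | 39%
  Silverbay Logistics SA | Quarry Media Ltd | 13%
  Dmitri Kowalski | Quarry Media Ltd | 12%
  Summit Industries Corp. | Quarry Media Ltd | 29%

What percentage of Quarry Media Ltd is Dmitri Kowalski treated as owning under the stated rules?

By sibling attribution (R3), Dmitri Kowalski is treated as also owning Ha-eun Kowalski's interest in Stonebridge Ventures LLC, giving 44% + 39% = 83%.
By sibling attribution (R3), Dmitri Kowalski is treated as also owning Ha-eun Kowalski's interest in Slate Mining NL, giving 36% + 36% = 72%.
Chain via Stonebridge Ventures LLC → Silverbay Logistics SA (R1): 83% × 46% × 13% = 4.9634% of Quarry Media Ltd.
Chain via Slate Mining NL → Summit Industries Corp. (R1): 72% × 59% × 29% = 12.3192% of Quarry Media Ltd.
Chain via Bluewater Textiles S.p.A. → Copperline Partners LP (R1): 79% × 89% × 34% = 23.9054% of Quarry Media Ltd.
Direct interest in Quarry Media Ltd: 12%.
Aggregating (R2): 4.9634% + 12.3192% + 23.9054% + 12% = 53.188%.

53.188%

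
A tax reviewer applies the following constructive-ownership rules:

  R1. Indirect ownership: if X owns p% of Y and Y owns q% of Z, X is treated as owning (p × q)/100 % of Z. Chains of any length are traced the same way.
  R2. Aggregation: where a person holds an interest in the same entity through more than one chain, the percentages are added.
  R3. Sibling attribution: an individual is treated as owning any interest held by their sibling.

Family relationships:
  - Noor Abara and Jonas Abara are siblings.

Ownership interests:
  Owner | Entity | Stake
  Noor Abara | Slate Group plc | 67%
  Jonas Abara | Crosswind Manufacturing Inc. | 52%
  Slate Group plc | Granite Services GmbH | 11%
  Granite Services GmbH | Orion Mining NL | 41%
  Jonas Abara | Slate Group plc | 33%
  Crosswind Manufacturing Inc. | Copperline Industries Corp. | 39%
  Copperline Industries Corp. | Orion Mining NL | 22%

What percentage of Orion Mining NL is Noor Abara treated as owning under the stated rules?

8.9716%

By sibling attribution (R3), Noor Abara is treated as also owning Jonas Abara's interest in Slate Group plc, giving 67% + 33% = 100%.
By sibling attribution (R3), Noor Abara is treated as owning Jonas Abara's 52% interest in Crosswind Manufacturing Inc.
Chain via Slate Group plc → Granite Services GmbH (R1): 100% × 11% × 41% = 4.51% of Orion Mining NL.
Chain via Crosswind Manufacturing Inc. → Copperline Industries Corp. (R1): 52% × 39% × 22% = 4.4616% of Orion Mining NL.
Aggregating (R2): 4.51% + 4.4616% = 8.9716%.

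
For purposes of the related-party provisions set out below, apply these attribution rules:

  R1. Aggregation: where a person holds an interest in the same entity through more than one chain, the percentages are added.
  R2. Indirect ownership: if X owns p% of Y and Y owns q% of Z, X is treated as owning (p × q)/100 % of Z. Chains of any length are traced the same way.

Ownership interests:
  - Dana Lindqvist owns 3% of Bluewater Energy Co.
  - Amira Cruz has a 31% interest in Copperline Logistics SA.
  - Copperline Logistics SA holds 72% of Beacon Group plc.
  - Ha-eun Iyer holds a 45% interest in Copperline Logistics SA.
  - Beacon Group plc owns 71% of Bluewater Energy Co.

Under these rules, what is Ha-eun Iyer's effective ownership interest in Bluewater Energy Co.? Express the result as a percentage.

Chain via Copperline Logistics SA → Beacon Group plc (R2): 45% × 72% × 71% = 23.004% of Bluewater Energy Co.

23.004%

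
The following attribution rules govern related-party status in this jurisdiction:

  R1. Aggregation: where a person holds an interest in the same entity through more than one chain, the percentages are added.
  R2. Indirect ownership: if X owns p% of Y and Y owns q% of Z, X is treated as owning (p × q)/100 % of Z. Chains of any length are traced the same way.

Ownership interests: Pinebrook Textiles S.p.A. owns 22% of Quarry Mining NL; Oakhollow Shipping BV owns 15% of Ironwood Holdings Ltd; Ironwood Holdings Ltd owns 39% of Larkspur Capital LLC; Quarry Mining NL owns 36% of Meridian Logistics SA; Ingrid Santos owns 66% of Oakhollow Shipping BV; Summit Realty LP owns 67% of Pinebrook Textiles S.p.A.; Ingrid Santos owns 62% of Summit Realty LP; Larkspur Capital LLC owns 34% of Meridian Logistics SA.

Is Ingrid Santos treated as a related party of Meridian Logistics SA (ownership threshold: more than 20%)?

Chain via Summit Realty LP → Pinebrook Textiles S.p.A. → Quarry Mining NL (R2): 62% × 67% × 22% × 36% = 3.289968% of Meridian Logistics SA.
Chain via Oakhollow Shipping BV → Ironwood Holdings Ltd → Larkspur Capital LLC (R2): 66% × 15% × 39% × 34% = 1.31274% of Meridian Logistics SA.
Aggregating (R1): 3.289968% + 1.31274% = 4.602708%.
4.602708% does not exceed the 20% threshold, so Ingrid is not a related party to Meridian Logistics SA.

No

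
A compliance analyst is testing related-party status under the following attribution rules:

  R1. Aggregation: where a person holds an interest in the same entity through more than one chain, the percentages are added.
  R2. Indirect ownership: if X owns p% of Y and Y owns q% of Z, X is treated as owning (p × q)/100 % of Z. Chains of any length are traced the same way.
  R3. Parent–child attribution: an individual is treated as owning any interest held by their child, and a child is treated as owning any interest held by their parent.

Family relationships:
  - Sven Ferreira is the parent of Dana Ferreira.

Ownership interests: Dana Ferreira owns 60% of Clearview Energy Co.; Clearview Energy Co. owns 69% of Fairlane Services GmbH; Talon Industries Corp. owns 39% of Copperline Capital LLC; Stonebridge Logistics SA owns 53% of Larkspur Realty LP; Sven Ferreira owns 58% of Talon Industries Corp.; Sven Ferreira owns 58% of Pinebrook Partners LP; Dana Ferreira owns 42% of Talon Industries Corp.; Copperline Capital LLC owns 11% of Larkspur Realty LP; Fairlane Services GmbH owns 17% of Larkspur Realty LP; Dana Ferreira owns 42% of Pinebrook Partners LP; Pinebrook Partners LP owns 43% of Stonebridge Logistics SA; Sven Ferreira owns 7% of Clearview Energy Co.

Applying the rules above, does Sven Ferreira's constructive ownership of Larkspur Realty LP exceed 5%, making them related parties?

By parent–child attribution (R3), Sven Ferreira is treated as also owning Dana Ferreira's interest in Pinebrook Partners LP, giving 58% + 42% = 100%.
By parent–child attribution (R3), Sven Ferreira is treated as also owning Dana Ferreira's interest in Talon Industries Corp, giving 58% + 42% = 100%.
By parent–child attribution (R3), Sven Ferreira is treated as also owning Dana Ferreira's interest in Clearview Energy Co, giving 7% + 60% = 67%.
Chain via Pinebrook Partners LP → Stonebridge Logistics SA (R2): 100% × 43% × 53% = 22.79% of Larkspur Realty LP.
Chain via Talon Industries Corp. → Copperline Capital LLC (R2): 100% × 39% × 11% = 4.29% of Larkspur Realty LP.
Chain via Clearview Energy Co. → Fairlane Services GmbH (R2): 67% × 69% × 17% = 7.8591% of Larkspur Realty LP.
Aggregating (R1): 22.79% + 4.29% + 7.8591% = 34.9391%.
34.9391% exceeds the 5% threshold, so Sven is a related party to Larkspur Realty LP.

Yes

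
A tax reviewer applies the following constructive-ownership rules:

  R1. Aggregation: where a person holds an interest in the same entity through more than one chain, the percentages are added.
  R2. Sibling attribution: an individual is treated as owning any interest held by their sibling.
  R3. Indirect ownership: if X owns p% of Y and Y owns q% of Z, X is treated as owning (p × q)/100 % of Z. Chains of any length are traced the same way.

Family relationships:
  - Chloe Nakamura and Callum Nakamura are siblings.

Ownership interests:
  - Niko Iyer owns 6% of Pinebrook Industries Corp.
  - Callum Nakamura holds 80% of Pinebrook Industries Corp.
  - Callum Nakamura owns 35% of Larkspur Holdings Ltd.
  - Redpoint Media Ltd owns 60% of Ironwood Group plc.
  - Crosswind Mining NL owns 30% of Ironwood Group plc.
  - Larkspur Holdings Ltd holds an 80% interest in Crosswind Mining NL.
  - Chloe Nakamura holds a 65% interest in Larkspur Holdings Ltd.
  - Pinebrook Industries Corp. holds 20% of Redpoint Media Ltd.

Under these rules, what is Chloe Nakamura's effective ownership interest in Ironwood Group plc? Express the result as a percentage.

33.6%

By sibling attribution (R2), Chloe Nakamura is treated as also owning Callum Nakamura's interest in Larkspur Holdings Ltd, giving 65% + 35% = 100%.
By sibling attribution (R2), Chloe Nakamura is treated as owning Callum Nakamura's 80% interest in Pinebrook Industries Corp.
Chain via Larkspur Holdings Ltd → Crosswind Mining NL (R3): 100% × 80% × 30% = 24% of Ironwood Group plc.
Chain via Pinebrook Industries Corp. → Redpoint Media Ltd (R3): 80% × 20% × 60% = 9.6% of Ironwood Group plc.
Aggregating (R1): 24% + 9.6% = 33.6%.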